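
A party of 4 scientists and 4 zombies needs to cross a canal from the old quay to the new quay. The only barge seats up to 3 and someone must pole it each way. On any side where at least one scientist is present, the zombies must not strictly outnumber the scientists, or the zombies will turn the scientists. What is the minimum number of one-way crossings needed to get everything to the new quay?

9

Counting alone: each trip to the new quay takes at most 3 across and each return brings at least 1 back, so after t trips out (and t−1 returns) at most 3t − (t−1) of the 8 are across; that first reaches 8 at t = 4, so at least 7 crossings are needed.
The safety rule pushes this higher. Following every safe sequence of crossings, the most of the 8 that can be at the new quay as the barge arrives there on crossing 7 is 7 — never all 8.
So no plan with fewer than 9 crossings exists, and this one achieves 9:
1. 2 zombies → the new quay.  (the old quay: 4S 2Z; the new quay: 0S 2Z)
2. 1 zombie ← the old quay.  (the old quay: 4S 3Z; the new quay: 0S 1Z)
3. 3 zombies → the new quay.  (the old quay: 4S 0Z; the new quay: 0S 4Z)
4. 1 zombie ← the old quay.  (the old quay: 4S 1Z; the new quay: 0S 3Z)
5. 3 scientists → the new quay.  (the old quay: 1S 1Z; the new quay: 3S 3Z)
6. 1 scientist and 1 zombie ← the old quay.  (the old quay: 2S 2Z; the new quay: 2S 2Z)
7. 2 scientists → the new quay.  (the old quay: 0S 2Z; the new quay: 4S 2Z)
8. 1 zombie ← the old quay.  (the old quay: 0S 3Z; the new quay: 4S 1Z)
9. 3 zombies → the new quay.  (the old quay: 0S 0Z; the new quay: 4S 4Z)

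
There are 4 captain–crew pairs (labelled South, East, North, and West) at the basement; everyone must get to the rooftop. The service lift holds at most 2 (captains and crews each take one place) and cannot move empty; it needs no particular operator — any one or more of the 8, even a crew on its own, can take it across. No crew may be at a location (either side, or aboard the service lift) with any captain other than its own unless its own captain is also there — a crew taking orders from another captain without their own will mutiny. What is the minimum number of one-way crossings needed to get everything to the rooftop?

Following every safe sequence of crossings from the start, the most of the 8 that can be at the rooftop as the service lift arrives there on crossings 1, 3, 5 is 2, 3, 4 respectively; the best ever achieved is 4 of 8.
From crossing 7 on, no configuration arises that was not already reachable earlier: only 44 distinct safe configurations (who is on which side, and where the service lift is) can ever be reached, none of them has everyone across, and every continuation just revisits them. So no valid plan exists.

impossible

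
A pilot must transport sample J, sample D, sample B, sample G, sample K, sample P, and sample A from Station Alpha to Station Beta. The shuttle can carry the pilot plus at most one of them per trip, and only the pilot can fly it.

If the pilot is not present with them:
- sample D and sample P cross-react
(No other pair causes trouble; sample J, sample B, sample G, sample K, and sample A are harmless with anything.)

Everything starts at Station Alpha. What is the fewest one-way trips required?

Counting alone: the pilot can take at most 1 across per trip to Station Beta, so moving all 7 needs at least 7 loaded trips out, with a return between consecutive ones — at least 13 crossings.
The plan below uses exactly 13 crossings, so it is optimal:
1. Pilot goes to Station Beta with sample D.  [Station Alpha: sample A, sample B, sample G, sample J, sample K, sample P | Station Beta: sample D]
2. Pilot goes back to Station Alpha alone.  [Station Alpha: sample A, sample B, sample G, sample J, sample K, sample P | Station Beta: sample D]
3. Pilot goes to Station Beta with sample J.  [Station Alpha: sample A, sample B, sample G, sample K, sample P | Station Beta: sample D, sample J]
4. Pilot goes back to Station Alpha alone.  [Station Alpha: sample A, sample B, sample G, sample K, sample P | Station Beta: sample D, sample J]
5. Pilot goes to Station Beta with sample B.  [Station Alpha: sample A, sample G, sample K, sample P | Station Beta: sample B, sample D, sample J]
6. Pilot goes back to Station Alpha alone.  [Station Alpha: sample A, sample G, sample K, sample P | Station Beta: sample B, sample D, sample J]
7. Pilot goes to Station Beta with sample G.  [Station Alpha: sample A, sample K, sample P | Station Beta: sample B, sample D, sample G, sample J]
8. Pilot goes back to Station Alpha alone.  [Station Alpha: sample A, sample K, sample P | Station Beta: sample B, sample D, sample G, sample J]
9. Pilot goes to Station Beta with sample K.  [Station Alpha: sample A, sample P | Station Beta: sample B, sample D, sample G, sample J, sample K]
10. Pilot goes back to Station Alpha alone.  [Station Alpha: sample A, sample P | Station Beta: sample B, sample D, sample G, sample J, sample K]
11. Pilot goes to Station Beta with sample A.  [Station Alpha: sample P | Station Beta: sample A, sample B, sample D, sample G, sample J, sample K]
12. Pilot goes back to Station Alpha alone.  [Station Alpha: sample P | Station Beta: sample A, sample B, sample D, sample G, sample J, sample K]
13. Pilot goes to Station Beta with sample P.  [Station Alpha: — | Station Beta: sample A, sample B, sample D, sample G, sample J, sample K, sample P]

13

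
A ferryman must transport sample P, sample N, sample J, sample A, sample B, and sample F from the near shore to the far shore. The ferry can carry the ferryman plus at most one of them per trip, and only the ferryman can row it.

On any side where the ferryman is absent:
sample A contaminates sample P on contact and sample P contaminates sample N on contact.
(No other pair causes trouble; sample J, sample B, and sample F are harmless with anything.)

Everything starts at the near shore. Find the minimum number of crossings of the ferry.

13

Counting alone: the ferryman can take at most 1 across per trip to the far shore, so moving all 6 needs at least 6 loaded trips out, with a return between consecutive ones — at least 11 crossings.
The safety rule pushes this higher. Following every safe sequence of crossings, the most of the 6 that can be at the far shore as the ferry arrives there on crossing 11 is 5 — never all 6.
So no plan with fewer than 13 crossings exists, and this one achieves 13:
1. Ferryman goes to the far shore with sample P.  [the near shore: sample A, sample B, sample F, sample J, sample N | the far shore: sample P]
2. Ferryman goes back to the near shore alone.  [the near shore: sample A, sample B, sample F, sample J, sample N | the far shore: sample P]
3. Ferryman goes to the far shore with sample N.  [the near shore: sample A, sample B, sample F, sample J | the far shore: sample N, sample P]
4. Ferryman goes back to the near shore with sample P.  [the near shore: sample A, sample B, sample F, sample J, sample P | the far shore: sample N]
5. Ferryman goes to the far shore with sample A.  [the near shore: sample B, sample F, sample J, sample P | the far shore: sample A, sample N]
6. Ferryman goes back to the near shore alone.  [the near shore: sample B, sample F, sample J, sample P | the far shore: sample A, sample N]
7. Ferryman goes to the far shore with sample J.  [the near shore: sample B, sample F, sample P | the far shore: sample A, sample J, sample N]
8. Ferryman goes back to the near shore alone.  [the near shore: sample B, sample F, sample P | the far shore: sample A, sample J, sample N]
9. Ferryman goes to the far shore with sample B.  [the near shore: sample F, sample P | the far shore: sample A, sample B, sample J, sample N]
10. Ferryman goes back to the near shore alone.  [the near shore: sample F, sample P | the far shore: sample A, sample B, sample J, sample N]
11. Ferryman goes to the far shore with sample F.  [the near shore: sample P | the far shore: sample A, sample B, sample F, sample J, sample N]
12. Ferryman goes back to the near shore alone.  [the near shore: sample P | the far shore: sample A, sample B, sample F, sample J, sample N]
13. Ferryman goes to the far shore with sample P.  [the near shore: — | the far shore: sample A, sample B, sample F, sample J, sample N, sample P]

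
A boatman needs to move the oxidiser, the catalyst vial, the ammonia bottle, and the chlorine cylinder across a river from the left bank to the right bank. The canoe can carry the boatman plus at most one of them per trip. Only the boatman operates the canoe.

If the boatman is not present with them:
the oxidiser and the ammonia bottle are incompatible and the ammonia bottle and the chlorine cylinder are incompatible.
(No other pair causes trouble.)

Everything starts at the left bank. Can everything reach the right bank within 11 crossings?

Yes — this plan uses 9 crossings (≤ 11):
1. Boatman goes to the right bank with the ammonia bottle.
2. Boatman goes back to the left bank alone.
3. Boatman goes to the right bank with the oxidiser.
4. Boatman goes back to the left bank with the ammonia bottle.
5. Boatman goes to the right bank with the chlorine cylinder.
6. Boatman goes back to the left bank alone.
7. Boatman goes to the right bank with the catalyst vial.
8. Boatman goes back to the left bank alone.
9. Boatman goes to the right bank with the ammonia bottle.

Yes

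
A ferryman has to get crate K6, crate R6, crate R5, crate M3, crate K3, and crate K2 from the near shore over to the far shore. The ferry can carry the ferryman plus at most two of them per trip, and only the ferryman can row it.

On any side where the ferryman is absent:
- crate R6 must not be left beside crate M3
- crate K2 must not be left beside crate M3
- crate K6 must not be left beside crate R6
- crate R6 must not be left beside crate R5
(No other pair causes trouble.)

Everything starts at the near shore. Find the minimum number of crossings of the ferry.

Counting alone: the ferryman can take at most 2 across per trip to the far shore, so moving all 6 needs at least 3 loaded trips out, with a return between consecutive ones — at least 5 crossings.
The safety rule pushes this higher. Following every safe sequence of crossings, the most of the 6 that can be at the far shore as the ferry arrives there on crossing 5 is 5 — never all 6.
So no plan with fewer than 7 crossings exists, and this one achieves 7:
1. Ferryman goes to the far shore with crate M3 and crate R6.
2. Ferryman goes back to the near shore with crate R6.
3. Ferryman goes to the far shore with crate K6 and crate R6.
4. Ferryman goes back to the near shore with crate R6.
5. Ferryman goes to the far shore with crate K3 and crate R5.
6. Ferryman goes back to the near shore alone.
7. Ferryman goes to the far shore with crate K2 and crate R6.

7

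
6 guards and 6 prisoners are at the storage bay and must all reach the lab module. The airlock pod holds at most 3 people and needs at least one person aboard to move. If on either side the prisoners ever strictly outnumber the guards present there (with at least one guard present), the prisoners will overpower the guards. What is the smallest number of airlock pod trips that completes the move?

Following every safe sequence of crossings from the start, the most of the 12 that can be at the lab module as the airlock pod arrives there on crossings 1, 3, 5 is 3, 5, 6 respectively; the best ever achieved is 6 of 12.
From crossing 7 on, no configuration arises that was not already reachable earlier: only 17 distinct safe configurations (who is on which side, and where the airlock pod is) can ever be reached, none of them has everyone across, and every continuation just revisits them. They are: 0 guards + 0 prisoners across (airlock pod back at the start); 0 guards + 1 prisoner across (airlock pod there); 0 guards + 1 prisoner across (airlock pod back at the start); 0 guards + 2 prisoners across (airlock pod there); 0 guards + 2 prisoners across (airlock pod back at the start); 0 guards + 3 prisoners across (airlock pod there); 0 guards + 3 prisoners across (airlock pod back at the start); 0 guards + 4 prisoners across (airlock pod there); 0 guards + 4 prisoners across (airlock pod back at the start); 0 guards + 5 prisoners across (airlock pod there); 0 guards + 5 prisoners across (airlock pod back at the start); 0 guards + 6 prisoners across (airlock pod there); 1 guard + 1 prisoner across (airlock pod there); 1 guard + 1 prisoner across (airlock pod back at the start); 2 guards + 2 prisoners across (airlock pod there); 2 guards + 2 prisoners across (airlock pod back at the start); 3 guards + 3 prisoners across (airlock pod there). So no valid plan exists.

impossible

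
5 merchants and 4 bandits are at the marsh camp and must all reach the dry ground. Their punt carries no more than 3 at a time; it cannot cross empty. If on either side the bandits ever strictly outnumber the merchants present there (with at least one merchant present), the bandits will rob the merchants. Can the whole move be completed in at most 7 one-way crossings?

Yes — this plan uses 7 crossings (≤ 7):
1. 3 bandits → the dry ground.  (the marsh camp: 5M 1B; the dry ground: 0M 3B)
2. 1 bandit ← the marsh camp.  (the marsh camp: 5M 2B; the dry ground: 0M 2B)
3. 3 merchants → the dry ground.  (the marsh camp: 2M 2B; the dry ground: 3M 2B)
4. 1 merchant ← the marsh camp.  (the marsh camp: 3M 2B; the dry ground: 2M 2B)
5. 2 merchants and 1 bandit → the dry ground.  (the marsh camp: 1M 1B; the dry ground: 4M 3B)
6. 1 merchant ← the marsh camp.  (the marsh camp: 2M 1B; the dry ground: 3M 3B)
7. 2 merchants and 1 bandit → the dry ground.  (the marsh camp: 0M 0B; the dry ground: 5M 4B)

Yes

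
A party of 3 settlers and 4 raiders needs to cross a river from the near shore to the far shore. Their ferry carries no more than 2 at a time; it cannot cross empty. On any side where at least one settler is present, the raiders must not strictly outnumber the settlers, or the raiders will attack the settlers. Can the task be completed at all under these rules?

No

The raiders already outnumber the settlers at the near shore before anyone moves, so the starting position itself is disallowed.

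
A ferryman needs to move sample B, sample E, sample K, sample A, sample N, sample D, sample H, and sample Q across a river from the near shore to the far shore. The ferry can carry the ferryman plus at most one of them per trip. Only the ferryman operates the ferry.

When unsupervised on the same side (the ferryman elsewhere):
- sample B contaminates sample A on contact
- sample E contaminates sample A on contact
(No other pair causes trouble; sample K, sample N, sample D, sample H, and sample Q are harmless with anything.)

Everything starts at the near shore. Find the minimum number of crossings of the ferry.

17

Counting alone: the ferryman can take at most 1 across per trip to the far shore, so moving all 8 needs at least 8 loaded trips out, with a return between consecutive ones — at least 15 crossings.
The safety rule pushes this higher. Following every safe sequence of crossings, the most of the 8 that can be at the far shore as the ferry arrives there on crossing 15 is 7 — never all 8.
So no plan with fewer than 17 crossings exists, and this one achieves 17:
1. Ferryman goes to the far shore with sample A.
2. Ferryman goes back to the near shore alone.
3. Ferryman goes to the far shore with sample B.
4. Ferryman goes back to the near shore with sample A.
5. Ferryman goes to the far shore with sample E.
6. Ferryman goes back to the near shore alone.
7. Ferryman goes to the far shore with sample K.
8. Ferryman goes back to the near shore alone.
9. Ferryman goes to the far shore with sample N.
10. Ferryman goes back to the near shore alone.
11. Ferryman goes to the far shore with sample D.
12. Ferryman goes back to the near shore alone.
13. Ferryman goes to the far shore with sample H.
14. Ferryman goes back to the near shore alone.
15. Ferryman goes to the far shore with sample Q.
16. Ferryman goes back to the near shore alone.
17. Ferryman goes to the far shore with sample A.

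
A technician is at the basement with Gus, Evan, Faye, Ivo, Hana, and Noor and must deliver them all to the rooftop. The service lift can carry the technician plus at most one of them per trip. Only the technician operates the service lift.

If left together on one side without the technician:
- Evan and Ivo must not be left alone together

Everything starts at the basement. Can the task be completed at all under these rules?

Yes

1. Technician goes to the rooftop with Evan.  [the basement: Faye, Gus, Hana, Ivo, Noor | the rooftop: Evan]
2. Technician goes back to the basement alone.  [the basement: Faye, Gus, Hana, Ivo, Noor | the rooftop: Evan]
3. Technician goes to the rooftop with Gus.  [the basement: Faye, Hana, Ivo, Noor | the rooftop: Evan, Gus]
4. Technician goes back to the basement alone.  [the basement: Faye, Hana, Ivo, Noor | the rooftop: Evan, Gus]
5. Technician goes to the rooftop with Faye.  [the basement: Hana, Ivo, Noor | the rooftop: Evan, Faye, Gus]
6. Technician goes back to the basement alone.  [the basement: Hana, Ivo, Noor | the rooftop: Evan, Faye, Gus]
7. Technician goes to the rooftop with Hana.  [the basement: Ivo, Noor | the rooftop: Evan, Faye, Gus, Hana]
8. Technician goes back to the basement alone.  [the basement: Ivo, Noor | the rooftop: Evan, Faye, Gus, Hana]
9. Technician goes to the rooftop with Noor.  [the basement: Ivo | the rooftop: Evan, Faye, Gus, Hana, Noor]
10. Technician goes back to the basement alone.  [the basement: Ivo | the rooftop: Evan, Faye, Gus, Hana, Noor]
11. Technician goes to the rooftop with Ivo.  [the basement: — | the rooftop: Evan, Faye, Gus, Hana, Ivo, Noor]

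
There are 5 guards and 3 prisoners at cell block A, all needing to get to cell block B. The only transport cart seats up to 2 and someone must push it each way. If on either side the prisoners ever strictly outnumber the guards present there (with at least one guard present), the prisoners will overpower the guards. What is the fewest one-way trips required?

13

Counting alone: each trip to cell block B takes at most 2 across and each return brings at least 1 back, so after t trips out (and t−1 returns) at most 2t − (t−1) of the 8 are across; that first reaches 8 at t = 7, so at least 13 crossings are needed.
The plan below uses exactly 13 crossings, so it is optimal:
1. 2 prisoners → cell block B.  (cell block A: 5G 1P; cell block B: 0G 2P)
2. 1 prisoner ← cell block A.  (cell block A: 5G 2P; cell block B: 0G 1P)
3. 2 prisoners → cell block B.  (cell block A: 5G 0P; cell block B: 0G 3P)
4. 1 prisoner ← cell block A.  (cell block A: 5G 1P; cell block B: 0G 2P)
5. 2 guards → cell block B.  (cell block A: 3G 1P; cell block B: 2G 2P)
6. 1 prisoner ← cell block A.  (cell block A: 3G 2P; cell block B: 2G 1P)
7. 1 guard and 1 prisoner → cell block B.  (cell block A: 2G 1P; cell block B: 3G 2P)
8. 1 prisoner ← cell block A.  (cell block A: 2G 2P; cell block B: 3G 1P)
9. 2 prisoners → cell block B.  (cell block A: 2G 0P; cell block B: 3G 3P)
10. 1 prisoner ← cell block A.  (cell block A: 2G 1P; cell block B: 3G 2P)
11. 1 guard and 1 prisoner → cell block B.  (cell block A: 1G 0P; cell block B: 4G 3P)
12. 1 prisoner ← cell block A.  (cell block A: 1G 1P; cell block B: 4G 2P)
13. 1 guard and 1 prisoner → cell block B.  (cell block A: 0G 0P; cell block B: 5G 3P)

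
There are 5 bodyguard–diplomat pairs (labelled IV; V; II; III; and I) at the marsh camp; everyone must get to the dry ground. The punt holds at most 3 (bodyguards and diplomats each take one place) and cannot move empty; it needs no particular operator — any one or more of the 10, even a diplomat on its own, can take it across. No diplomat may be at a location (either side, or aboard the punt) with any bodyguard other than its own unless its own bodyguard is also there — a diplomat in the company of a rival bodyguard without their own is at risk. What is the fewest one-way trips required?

11

Counting alone: each trip to the dry ground takes at most 3 across and each return brings at least 1 back, so after t trips out (and t−1 returns) at most 3t − (t−1) of the 10 are across; that first reaches 10 at t = 5, so at least 9 crossings are needed.
The safety rule pushes this higher. Following every safe sequence of crossings, the most of the 10 that can be at the dry ground as the punt arrives there on crossing 9 is 9 — never all 10.
So no plan with fewer than 11 crossings exists, and this one achieves 11:
1. bodyguard IV and diplomat IV cross → the dry ground.
2. bodyguard IV crosses ← the marsh camp.
3. diplomat II, diplomat III, and diplomat V cross → the dry ground.
4. diplomat IV crosses ← the marsh camp.
5. bodyguard II, bodyguard III, and bodyguard V cross → the dry ground.
6. bodyguard V and diplomat V cross ← the marsh camp.
7. bodyguard I, bodyguard IV, and bodyguard V cross → the dry ground.
8. diplomat II crosses ← the marsh camp.
9. diplomat IV and diplomat V cross → the dry ground.
10. diplomat IV crosses ← the marsh camp.
11. diplomat I, diplomat II, and diplomat IV cross → the dry ground.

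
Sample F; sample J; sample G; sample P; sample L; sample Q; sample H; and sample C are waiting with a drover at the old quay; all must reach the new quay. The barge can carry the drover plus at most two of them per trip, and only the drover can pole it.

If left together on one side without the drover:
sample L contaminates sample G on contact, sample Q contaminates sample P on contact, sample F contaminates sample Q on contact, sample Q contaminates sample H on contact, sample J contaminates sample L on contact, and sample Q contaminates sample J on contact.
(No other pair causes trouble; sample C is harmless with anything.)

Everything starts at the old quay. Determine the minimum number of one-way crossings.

Counting alone: the drover can take at most 2 across per trip to the new quay, so moving all 8 needs at least 4 loaded trips out, with a return between consecutive ones — at least 7 crossings.
The safety rule pushes this higher. Following every safe sequence of crossings, the most of the 8 that can be at the new quay as the barge arrives there on crossing 7 is 6 — never all 8.
So no plan with fewer than 9 crossings exists, and this one achieves 9:
1. Drover goes to the new quay with sample L and sample Q.  [the old quay: sample C, sample F, sample G, sample H, sample J, sample P | the new quay: sample L, sample Q]
2. Drover goes back to the old quay alone.  [the old quay: sample C, sample F, sample G, sample H, sample J, sample P | the new quay: sample L, sample Q]
3. Drover goes to the new quay with sample F and sample P.  [the old quay: sample C, sample G, sample H, sample J | the new quay: sample F, sample L, sample P, sample Q]
4. Drover goes back to the old quay with sample Q.  [the old quay: sample C, sample G, sample H, sample J, sample Q | the new quay: sample F, sample L, sample P]
5. Drover goes to the new quay with sample H and sample J.  [the old quay: sample C, sample G, sample Q | the new quay: sample F, sample H, sample J, sample L, sample P]
6. Drover goes back to the old quay with sample L.  [the old quay: sample C, sample G, sample L, sample Q | the new quay: sample F, sample H, sample J, sample P]
7. Drover goes to the new quay with sample C and sample G.  [the old quay: sample L, sample Q | the new quay: sample C, sample F, sample G, sample H, sample J, sample P]
8. Drover goes back to the old quay alone.  [the old quay: sample L, sample Q | the new quay: sample C, sample F, sample G, sample H, sample J, sample P]
9. Drover goes to the new quay with sample L and sample Q.  [the old quay: — | the new quay: sample C, sample F, sample G, sample H, sample J, sample L, sample P, sample Q]

9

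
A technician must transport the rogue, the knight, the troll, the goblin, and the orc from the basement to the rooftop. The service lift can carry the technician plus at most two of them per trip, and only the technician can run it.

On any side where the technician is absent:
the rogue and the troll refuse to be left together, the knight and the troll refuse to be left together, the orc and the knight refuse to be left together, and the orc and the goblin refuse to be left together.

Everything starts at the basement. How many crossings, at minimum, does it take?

Counting alone: the technician can take at most 2 across per trip to the rooftop, so moving all 5 needs at least 3 loaded trips out, with a return between consecutive ones — at least 5 crossings.
The safety rule pushes this higher. Following every safe sequence of crossings, the most of the 5 that can be at the rooftop as the service lift arrives there on crossing 5 is 4 — never all 5.
So no plan with fewer than 7 crossings exists, and this one achieves 7:
1. Technician goes to the rooftop with the orc and the troll.  [the basement: the goblin, the knight, the rogue | the rooftop: the orc, the troll]
2. Technician goes back to the basement alone.  [the basement: the goblin, the knight, the rogue | the rooftop: the orc, the troll]
3. Technician goes to the rooftop with the rogue.  [the basement: the goblin, the knight | the rooftop: the orc, the rogue, the troll]
4. Technician goes back to the basement with the troll.  [the basement: the goblin, the knight, the troll | the rooftop: the orc, the rogue]
5. Technician goes to the rooftop with the goblin and the knight.  [the basement: the troll | the rooftop: the goblin, the knight, the orc, the rogue]
6. Technician goes back to the basement with the orc.  [the basement: the orc, the troll | the rooftop: the goblin, the knight, the rogue]
7. Technician goes to the rooftop with the orc and the troll.  [the basement: — | the rooftop: the goblin, the knight, the orc, the rogue, the troll]

7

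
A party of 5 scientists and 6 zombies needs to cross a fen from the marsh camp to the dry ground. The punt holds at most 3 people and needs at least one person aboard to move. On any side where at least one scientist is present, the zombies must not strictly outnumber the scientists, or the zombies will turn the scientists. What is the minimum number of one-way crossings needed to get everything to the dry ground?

impossible

The zombies already outnumber the scientists at the marsh camp before anyone moves, so the starting position itself is disallowed.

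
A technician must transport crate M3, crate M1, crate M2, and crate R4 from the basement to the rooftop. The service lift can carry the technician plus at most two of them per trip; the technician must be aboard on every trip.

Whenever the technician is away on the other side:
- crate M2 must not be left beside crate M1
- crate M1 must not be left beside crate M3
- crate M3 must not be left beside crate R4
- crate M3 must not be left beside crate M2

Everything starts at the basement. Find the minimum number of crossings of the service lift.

5

Counting alone: the technician can take at most 2 across per trip to the rooftop, so moving all 4 needs at least 2 loaded trips out, with a return between consecutive ones — at least 3 crossings.
The safety rule pushes this higher. Following every safe sequence of crossings, the most of the 4 that can be at the rooftop as the service lift arrives there on crossing 3 is 3 — never all 4.
So no plan with fewer than 5 crossings exists, and this one achieves 5:
1. Technician goes to the rooftop with crate M1 and crate M3.
2. Technician goes back to the basement with crate M3.
3. Technician goes to the rooftop with crate M3 and crate R4.
4. Technician goes back to the basement with crate M3.
5. Technician goes to the rooftop with crate M2 and crate M3.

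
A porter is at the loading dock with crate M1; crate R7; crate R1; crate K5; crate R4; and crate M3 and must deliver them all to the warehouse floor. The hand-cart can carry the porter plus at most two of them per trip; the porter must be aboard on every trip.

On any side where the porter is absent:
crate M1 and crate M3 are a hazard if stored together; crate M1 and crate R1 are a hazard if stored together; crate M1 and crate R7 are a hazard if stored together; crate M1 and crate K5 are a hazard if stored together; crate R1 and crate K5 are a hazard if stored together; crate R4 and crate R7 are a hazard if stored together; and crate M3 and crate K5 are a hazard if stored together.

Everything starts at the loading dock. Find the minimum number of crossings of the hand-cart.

impossible

Whatever the first load, the items left behind include a forbidden pair without the porter. No opening move is safe, so no plan exists.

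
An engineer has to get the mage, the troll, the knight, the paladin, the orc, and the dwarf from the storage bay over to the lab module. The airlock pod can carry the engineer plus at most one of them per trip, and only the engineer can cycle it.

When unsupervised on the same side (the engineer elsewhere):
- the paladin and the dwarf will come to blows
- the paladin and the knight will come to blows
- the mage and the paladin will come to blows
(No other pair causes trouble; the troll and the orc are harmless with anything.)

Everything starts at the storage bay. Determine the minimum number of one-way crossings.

impossible

Following every safe sequence of crossings from the start, the most of the 6 that can be at the lab module as the airlock pod arrives there on crossings 1, 3, 5, 7 is 1, 2, 3, 4 respectively; the best ever achieved is 4 of 6.
From crossing 9 on, no configuration arises that was not already reachable earlier: only 36 distinct safe configurations (who is on which side, and where the airlock pod is) can ever be reached, none of them has everyone across, and every continuation just revisits them. So no valid plan exists.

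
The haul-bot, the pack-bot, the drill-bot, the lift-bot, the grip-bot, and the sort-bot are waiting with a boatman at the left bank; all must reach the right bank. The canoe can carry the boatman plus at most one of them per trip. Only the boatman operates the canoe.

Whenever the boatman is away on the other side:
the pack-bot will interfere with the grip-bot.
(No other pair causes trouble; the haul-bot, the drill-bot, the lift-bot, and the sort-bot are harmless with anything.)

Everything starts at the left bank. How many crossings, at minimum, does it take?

Counting alone: the boatman can take at most 1 across per trip to the right bank, so moving all 6 needs at least 6 loaded trips out, with a return between consecutive ones — at least 11 crossings.
The plan below uses exactly 11 crossings, so it is optimal:
1. Boatman goes to the right bank with the pack-bot.
2. Boatman goes back to the left bank alone.
3. Boatman goes to the right bank with the haul-bot.
4. Boatman goes back to the left bank alone.
5. Boatman goes to the right bank with the drill-bot.
6. Boatman goes back to the left bank alone.
7. Boatman goes to the right bank with the lift-bot.
8. Boatman goes back to the left bank alone.
9. Boatman goes to the right bank with the sort-bot.
10. Boatman goes back to the left bank alone.
11. Boatman goes to the right bank with the grip-bot.

11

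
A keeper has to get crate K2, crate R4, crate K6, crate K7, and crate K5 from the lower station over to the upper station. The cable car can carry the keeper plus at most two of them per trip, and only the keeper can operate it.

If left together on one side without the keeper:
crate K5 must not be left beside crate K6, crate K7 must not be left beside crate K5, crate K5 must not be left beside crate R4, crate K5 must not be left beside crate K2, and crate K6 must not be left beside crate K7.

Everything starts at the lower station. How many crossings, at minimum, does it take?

Counting alone: the keeper can take at most 2 across per trip to the upper station, so moving all 5 needs at least 3 loaded trips out, with a return between consecutive ones — at least 5 crossings.
The safety rule pushes this higher. Following every safe sequence of crossings, the most of the 5 that can be at the upper station as the cable car arrives there on crossing 5 is 4 — never all 5.
So no plan with fewer than 7 crossings exists, and this one achieves 7:
1. Keeper goes to the upper station with crate K5 and crate K6.  [the lower station: crate K2, crate K7, crate R4 | the upper station: crate K5, crate K6]
2. Keeper goes back to the lower station with crate K6.  [the lower station: crate K2, crate K6, crate K7, crate R4 | the upper station: crate K5]
3. Keeper goes to the upper station with crate K2 and crate K6.  [the lower station: crate K7, crate R4 | the upper station: crate K2, crate K5, crate K6]
4. Keeper goes back to the lower station with crate K5.  [the lower station: crate K5, crate K7, crate R4 | the upper station: crate K2, crate K6]
5. Keeper goes to the upper station with crate K7 and crate R4.  [the lower station: crate K5 | the upper station: crate K2, crate K6, crate K7, crate R4]
6. Keeper goes back to the lower station with crate K6.  [the lower station: crate K5, crate K6 | the upper station: crate K2, crate K7, crate R4]
7. Keeper goes to the upper station with crate K5 and crate K6.  [the lower station: — | the upper station: crate K2, crate K5, crate K6, crate K7, crate R4]

7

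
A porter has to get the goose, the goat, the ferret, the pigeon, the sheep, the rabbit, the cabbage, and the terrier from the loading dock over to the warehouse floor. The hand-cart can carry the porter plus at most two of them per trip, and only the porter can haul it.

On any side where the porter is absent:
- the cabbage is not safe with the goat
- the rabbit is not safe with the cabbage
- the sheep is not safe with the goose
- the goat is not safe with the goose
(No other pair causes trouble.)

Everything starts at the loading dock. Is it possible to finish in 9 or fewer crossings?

Yes

Yes — this plan uses 9 crossings (≤ 9):
1. Porter goes to the warehouse floor with the cabbage and the goose.
2. Porter goes back to the loading dock alone.
3. Porter goes to the warehouse floor with the ferret and the goat.
4. Porter goes back to the loading dock with the cabbage and the goose.
5. Porter goes to the warehouse floor with the rabbit and the sheep.
6. Porter goes back to the loading dock alone.
7. Porter goes to the warehouse floor with the pigeon and the terrier.
8. Porter goes back to the loading dock alone.
9. Porter goes to the warehouse floor with the cabbage and the goose.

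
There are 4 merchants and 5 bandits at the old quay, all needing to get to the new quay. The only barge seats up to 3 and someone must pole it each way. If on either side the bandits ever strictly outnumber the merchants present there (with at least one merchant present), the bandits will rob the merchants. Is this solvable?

The bandits already outnumber the merchants at the old quay before anyone moves, so the starting position itself is disallowed.

No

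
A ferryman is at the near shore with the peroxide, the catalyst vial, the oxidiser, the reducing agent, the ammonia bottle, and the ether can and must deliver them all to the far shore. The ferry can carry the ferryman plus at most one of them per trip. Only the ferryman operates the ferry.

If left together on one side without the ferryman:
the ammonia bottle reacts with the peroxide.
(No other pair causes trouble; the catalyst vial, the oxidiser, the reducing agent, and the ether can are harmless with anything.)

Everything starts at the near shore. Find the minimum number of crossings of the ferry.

Counting alone: the ferryman can take at most 1 across per trip to the far shore, so moving all 6 needs at least 6 loaded trips out, with a return between consecutive ones — at least 11 crossings.
The plan below uses exactly 11 crossings, so it is optimal:
1. Ferryman goes to the far shore with the peroxide.  [the near shore: the ammonia bottle, the catalyst vial, the ether can, the oxidiser, the reducing agent | the far shore: the peroxide]
2. Ferryman goes back to the near shore alone.  [the near shore: the ammonia bottle, the catalyst vial, the ether can, the oxidiser, the reducing agent | the far shore: the peroxide]
3. Ferryman goes to the far shore with the catalyst vial.  [the near shore: the ammonia bottle, the ether can, the oxidiser, the reducing agent | the far shore: the catalyst vial, the peroxide]
4. Ferryman goes back to the near shore alone.  [the near shore: the ammonia bottle, the ether can, the oxidiser, the reducing agent | the far shore: the catalyst vial, the peroxide]
5. Ferryman goes to the far shore with the oxidiser.  [the near shore: the ammonia bottle, the ether can, the reducing agent | the far shore: the catalyst vial, the oxidiser, the peroxide]
6. Ferryman goes back to the near shore alone.  [the near shore: the ammonia bottle, the ether can, the reducing agent | the far shore: the catalyst vial, the oxidiser, the peroxide]
7. Ferryman goes to the far shore with the reducing agent.  [the near shore: the ammonia bottle, the ether can | the far shore: the catalyst vial, the oxidiser, the peroxide, the reducing agent]
8. Ferryman goes back to the near shore alone.  [the near shore: the ammonia bottle, the ether can | the far shore: the catalyst vial, the oxidiser, the peroxide, the reducing agent]
9. Ferryman goes to the far shore with the ether can.  [the near shore: the ammonia bottle | the far shore: the catalyst vial, the ether can, the oxidiser, the peroxide, the reducing agent]
10. Ferryman goes back to the near shore alone.  [the near shore: the ammonia bottle | the far shore: the catalyst vial, the ether can, the oxidiser, the peroxide, the reducing agent]
11. Ferryman goes to the far shore with the ammonia bottle.  [the near shore: — | the far shore: the ammonia bottle, the catalyst vial, the ether can, the oxidiser, the peroxide, the reducing agent]

11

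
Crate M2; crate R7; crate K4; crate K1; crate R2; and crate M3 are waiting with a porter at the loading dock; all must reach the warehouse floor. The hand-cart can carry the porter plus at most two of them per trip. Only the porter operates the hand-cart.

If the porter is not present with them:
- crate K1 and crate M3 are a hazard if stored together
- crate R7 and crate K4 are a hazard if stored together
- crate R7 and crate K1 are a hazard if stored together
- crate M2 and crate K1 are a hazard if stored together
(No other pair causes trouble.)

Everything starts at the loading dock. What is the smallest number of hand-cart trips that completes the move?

7

Counting alone: the porter can take at most 2 across per trip to the warehouse floor, so moving all 6 needs at least 3 loaded trips out, with a return between consecutive ones — at least 5 crossings.
The safety rule pushes this higher. Following every safe sequence of crossings, the most of the 6 that can be at the warehouse floor as the hand-cart arrives there on crossing 5 is 5 — never all 6.
So no plan with fewer than 7 crossings exists, and this one achieves 7:
1. Porter goes to the warehouse floor with crate K1 and crate R7.  [the loading dock: crate K4, crate M2, crate M3, crate R2 | the warehouse floor: crate K1, crate R7]
2. Porter goes back to the loading dock with crate R7.  [the loading dock: crate K4, crate M2, crate M3, crate R2, crate R7 | the warehouse floor: crate K1]
3. Porter goes to the warehouse floor with crate M2 and crate R7.  [the loading dock: crate K4, crate M3, crate R2 | the warehouse floor: crate K1, crate M2, crate R7]
4. Porter goes back to the loading dock with crate K1.  [the loading dock: crate K1, crate K4, crate M3, crate R2 | the warehouse floor: crate M2, crate R7]
5. Porter goes to the warehouse floor with crate M3 and crate R2.  [the loading dock: crate K1, crate K4 | the warehouse floor: crate M2, crate M3, crate R2, crate R7]
6. Porter goes back to the loading dock alone.  [the loading dock: crate K1, crate K4 | the warehouse floor: crate M2, crate M3, crate R2, crate R7]
7. Porter goes to the warehouse floor with crate K1 and crate K4.  [the loading dock: — | the warehouse floor: crate K1, crate K4, crate M2, crate M3, crate R2, crate R7]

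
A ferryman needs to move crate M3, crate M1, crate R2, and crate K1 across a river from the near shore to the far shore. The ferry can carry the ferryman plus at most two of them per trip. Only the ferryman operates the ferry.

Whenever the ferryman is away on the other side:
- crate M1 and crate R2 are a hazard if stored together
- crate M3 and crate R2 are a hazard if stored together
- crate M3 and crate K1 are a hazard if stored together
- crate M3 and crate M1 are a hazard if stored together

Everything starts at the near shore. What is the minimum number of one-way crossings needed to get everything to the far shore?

Counting alone: the ferryman can take at most 2 across per trip to the far shore, so moving all 4 needs at least 2 loaded trips out, with a return between consecutive ones — at least 3 crossings.
The safety rule pushes this higher. Following every safe sequence of crossings, the most of the 4 that can be at the far shore as the ferry arrives there on crossing 3 is 3 — never all 4.
So no plan with fewer than 5 crossings exists, and this one achieves 5:
1. Ferryman goes to the far shore with crate M1 and crate M3.  [the near shore: crate K1, crate R2 | the far shore: crate M1, crate M3]
2. Ferryman goes back to the near shore with crate M3.  [the near shore: crate K1, crate M3, crate R2 | the far shore: crate M1]
3. Ferryman goes to the far shore with crate K1 and crate M3.  [the near shore: crate R2 | the far shore: crate K1, crate M1, crate M3]
4. Ferryman goes back to the near shore with crate M3.  [the near shore: crate M3, crate R2 | the far shore: crate K1, crate M1]
5. Ferryman goes to the far shore with crate M3 and crate R2.  [the near shore: — | the far shore: crate K1, crate M1, crate M3, crate R2]

5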